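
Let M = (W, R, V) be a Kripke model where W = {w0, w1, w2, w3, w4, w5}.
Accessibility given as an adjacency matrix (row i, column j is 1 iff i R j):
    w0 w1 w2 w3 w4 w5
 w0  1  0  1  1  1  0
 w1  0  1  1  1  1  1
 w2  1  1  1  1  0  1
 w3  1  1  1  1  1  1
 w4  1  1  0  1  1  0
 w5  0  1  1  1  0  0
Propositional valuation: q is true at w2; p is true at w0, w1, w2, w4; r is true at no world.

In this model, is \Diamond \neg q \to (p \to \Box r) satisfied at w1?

No

Recall that \Box ψ holds at a world iff ψ holds at every accessible world, and \Diamond ψ holds iff ψ holds at some accessible world.
At w1: \Diamond \neg q is true, p \to \Box r is false, so \Diamond \neg q \to (p \to \Box r) is false.
  At w1: \Diamond \neg q requires \neg q at some successor in {w1, w2, w3, w4, w5}.
    \neg q holds at w1, so \Diamond \neg q is true at w1.
  At w1: p is true, \Box r is false, so p \to \Box r is false.
    At w1: \Box r requires r at every successor {w1, w2, w3, w4, w5}.
      r fails at w1, so \Box r is false at w1.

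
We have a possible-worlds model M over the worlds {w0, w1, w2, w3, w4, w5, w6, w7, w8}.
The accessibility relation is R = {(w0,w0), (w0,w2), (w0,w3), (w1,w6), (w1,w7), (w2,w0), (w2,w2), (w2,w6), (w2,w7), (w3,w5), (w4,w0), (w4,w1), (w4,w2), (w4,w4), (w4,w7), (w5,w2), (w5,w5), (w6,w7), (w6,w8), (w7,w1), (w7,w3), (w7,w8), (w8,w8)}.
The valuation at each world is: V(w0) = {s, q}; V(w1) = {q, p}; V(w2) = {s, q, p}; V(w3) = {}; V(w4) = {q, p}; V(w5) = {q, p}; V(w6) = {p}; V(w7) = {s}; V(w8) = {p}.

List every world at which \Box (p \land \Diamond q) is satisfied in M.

w3, w5

Let φ = \Box (p \land \Diamond q). Evaluate φ at each world:
  w0 (successors {w0, w2, w3}): φ is false.
  w1 (successors {w6, w7}): φ is false.
  w2 (successors {w0, w2, w6, w7}): φ is false.
  w3 (successors {w5}): φ is true.
  w4 (successors {w0, w1, w2, w4, w7}): φ is false.
  w5 (successors {w2, w5}): φ is true.
  w6 (successors {w7, w8}): φ is false.
  w7 (successors {w1, w3, w8}): φ is false.
  w8 (successors {w8}): φ is false.
For instance, at w5:
  At w5: \Box (p \land \Diamond q) requires p \land \Diamond q at every successor {w2, w5}.
      At w2: p is true, \Diamond q is true, so p \land \Diamond q is true.
      At w5: p is true, \Diamond q is true, so p \land \Diamond q is true.
  So \Box (p \land \Diamond q) is true at w5.
Satisfying worlds: {w3, w5}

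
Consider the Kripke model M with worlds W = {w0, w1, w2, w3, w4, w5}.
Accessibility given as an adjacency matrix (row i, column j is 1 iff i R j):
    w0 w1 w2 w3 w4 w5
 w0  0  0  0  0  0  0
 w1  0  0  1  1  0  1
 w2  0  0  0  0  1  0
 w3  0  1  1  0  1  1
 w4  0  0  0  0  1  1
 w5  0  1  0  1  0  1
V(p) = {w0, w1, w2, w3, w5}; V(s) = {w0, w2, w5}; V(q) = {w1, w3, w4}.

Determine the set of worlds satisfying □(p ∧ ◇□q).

Recall that □ψ holds at a world iff ψ holds at every accessible world, and ◇ψ holds iff ψ holds at some accessible world.
Let φ = □(p ∧ ◇□q). Evaluate φ at each world:
  w0 (successors ∅): φ is true.
  w1 (successors {w2, w3, w5}): φ is false.
  w2 (successors {w4}): φ is false.
  w3 (successors {w1, w2, w4, w5}): φ is false.
  w4 (successors {w4, w5}): φ is false.
  w5 (successors {w1, w3, w5}): φ is false.
For instance, at w1:
  At w1: □(p ∧ ◇□q) requires p ∧ ◇□q at every successor {w2, w3, w5}.
    p ∧ ◇□q fails at w2, so □(p ∧ ◇□q) is false at w1.
      At w2: p is true, ◇□q is false, so p ∧ ◇□q is false.
Satisfying worlds: {w0}

w0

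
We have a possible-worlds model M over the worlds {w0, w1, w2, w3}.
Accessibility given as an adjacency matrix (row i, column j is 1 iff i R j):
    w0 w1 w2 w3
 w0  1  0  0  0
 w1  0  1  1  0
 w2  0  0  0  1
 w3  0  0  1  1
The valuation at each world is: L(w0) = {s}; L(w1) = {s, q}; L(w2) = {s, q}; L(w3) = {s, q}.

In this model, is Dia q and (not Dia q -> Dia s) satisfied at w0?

At w0: Dia q is false, not Dia q -> Dia s is true, so Dia q and (not Dia q -> Dia s) is false.
  At w0: Dia q requires q at some successor in {w0}.
    At w0: q is false.
  So Dia q is false at w0.
  At w0: not Dia q is true, Dia s is true, so not Dia q -> Dia s is true.
    At w0: Dia q is false, so not Dia q is true.
      At w0: Dia q requires q at some successor in {w0}.
        At w0: q is false.
      So Dia q is false at w0.
    At w0: Dia s requires s at some successor in {w0}.
      s holds at w0, so Dia s is true at w0.

No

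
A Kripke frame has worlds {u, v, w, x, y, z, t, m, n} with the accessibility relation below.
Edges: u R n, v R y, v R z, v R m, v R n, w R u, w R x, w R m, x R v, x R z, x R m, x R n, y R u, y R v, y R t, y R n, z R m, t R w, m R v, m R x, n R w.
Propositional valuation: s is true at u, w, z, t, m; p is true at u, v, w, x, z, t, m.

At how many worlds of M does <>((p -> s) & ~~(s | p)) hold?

Let φ = <>((p -> s) & ~~(s | p)). Evaluate φ at each world:
  u (successors {n}): φ is false.
  v (successors {y, z, m, n}): φ is true.
  w (successors {u, x, m}): φ is true.
  x (successors {v, z, m, n}): φ is true.
  y (successors {u, v, t, n}): φ is true.
  z (successors {m}): φ is true.
  t (successors {w}): φ is true.
  m (successors {v, x}): φ is false.
  n (successors {w}): φ is true.
For instance, at n:
  At n: <>((p -> s) & ~~(s | p)) requires (p -> s) & ~~(s | p) at some successor in {w}.
    (p -> s) & ~~(s | p) holds at w, so <>((p -> s) & ~~(s | p)) is true at n.
Satisfying worlds: {v, w, x, y, z, t, n}

7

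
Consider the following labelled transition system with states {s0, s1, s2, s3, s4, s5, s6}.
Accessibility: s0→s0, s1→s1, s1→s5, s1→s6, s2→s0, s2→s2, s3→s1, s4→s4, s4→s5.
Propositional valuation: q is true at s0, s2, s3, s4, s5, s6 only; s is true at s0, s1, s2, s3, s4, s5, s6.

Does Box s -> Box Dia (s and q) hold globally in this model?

Let φ = Box s -> Box Dia (s and q). Evaluate φ at each world:
  s0 (successors {s0}): φ is true.
  s1 (successors {s1, s5, s6}): φ is false.
  s2 (successors {s0, s2}): φ is true.
  s3 (successors {s1}): φ is true.
  s4 (successors {s4, s5}): φ is false.
  s5 (successors ∅): φ is true.
  s6 (successors ∅): φ is true.
Detail at s1 (counterexample):
  At s1: Box s is true, Box Dia (s and q) is false, so Box s -> Box Dia (s and q) is false.
    At s1: Box s requires s at every successor {s1, s5, s6}.
      At s1: s is true.
      At s5: s is true.
      At s6: s is true.
    So Box s is true at s1.
    At s1: Box Dia (s and q) requires Dia (s and q) at every successor {s1, s5, s6}.
      Dia (s and q) fails at s5, so Box Dia (s and q) is false at s1.

No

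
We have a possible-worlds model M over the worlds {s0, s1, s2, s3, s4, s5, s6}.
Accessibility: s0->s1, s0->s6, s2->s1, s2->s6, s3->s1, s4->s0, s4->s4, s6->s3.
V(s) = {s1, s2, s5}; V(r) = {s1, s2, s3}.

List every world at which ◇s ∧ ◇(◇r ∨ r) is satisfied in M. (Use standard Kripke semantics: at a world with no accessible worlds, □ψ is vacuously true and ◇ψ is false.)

Let φ = ◇s ∧ ◇(◇r ∨ r). Evaluate φ at each world:
  s0 (successors {s1, s6}): φ is true.
  s1 (successors ∅): φ is false.
  s2 (successors {s1, s6}): φ is true.
  s3 (successors {s1}): φ is true.
  s4 (successors {s0, s4}): φ is false.
  s5 (successors ∅): φ is false.
  s6 (successors {s3}): φ is false.
For instance, at s2:
  At s2: ◇s is true, ◇(◇r ∨ r) is true, so ◇s ∧ ◇(◇r ∨ r) is true.
    At s2: ◇s requires s at some successor in {s1, s6}.
      s holds at s1, so ◇s is true at s2.
    At s2: ◇(◇r ∨ r) requires ◇r ∨ r at some successor in {s1, s6}.
      ◇r ∨ r holds at s1, so ◇(◇r ∨ r) is true at s2.
Satisfying worlds: {s0, s2, s3}

s0, s2, s3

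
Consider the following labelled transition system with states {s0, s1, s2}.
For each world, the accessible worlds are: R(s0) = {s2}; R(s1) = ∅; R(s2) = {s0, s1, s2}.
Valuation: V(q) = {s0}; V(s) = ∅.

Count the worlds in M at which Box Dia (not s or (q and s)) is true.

Recall that Box ψ holds at a world iff ψ holds at every accessible world, and Dia ψ holds iff ψ holds at some accessible world.
Let φ = Box Dia (not s or (q and s)). Evaluate φ at each world:
  s0 (successors {s2}): φ is true.
  s1 (successors ∅): φ is true.
  s2 (successors {s0, s1, s2}): φ is false.
For instance, at s2:
  At s2: Box Dia (not s or (q and s)) requires Dia (not s or (q and s)) at every successor {s0, s1, s2}.
    Dia (not s or (q and s)) fails at s1, so Box Dia (not s or (q and s)) is false at s2.
      At s1: no accessible worlds, so Dia (not s or (q and s)) is false.
Satisfying worlds: {s0, s1}

2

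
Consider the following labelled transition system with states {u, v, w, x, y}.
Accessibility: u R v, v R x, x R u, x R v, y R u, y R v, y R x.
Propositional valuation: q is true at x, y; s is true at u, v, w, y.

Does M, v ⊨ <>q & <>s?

No

At v: <>q is true, <>s is false, so <>q & <>s is false.
  At v: <>q requires q at some successor in {x}.
    q holds at x, so <>q is true at v.
  At v: <>s requires s at some successor in {x}.
    At x: s is false.
  So <>s is false at v.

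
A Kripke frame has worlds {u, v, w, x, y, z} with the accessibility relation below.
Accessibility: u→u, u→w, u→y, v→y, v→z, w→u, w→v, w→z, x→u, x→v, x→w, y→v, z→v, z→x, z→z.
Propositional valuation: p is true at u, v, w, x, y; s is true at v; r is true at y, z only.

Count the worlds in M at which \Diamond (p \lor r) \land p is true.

5

Let φ = \Diamond (p \lor r) \land p. Evaluate φ at each world:
  u (successors {u, w, y}): φ is true.
  v (successors {y, z}): φ is true.
  w (successors {u, v, z}): φ is true.
  x (successors {u, v, w}): φ is true.
  y (successors {v}): φ is true.
  z (successors {v, x, z}): φ is false.
For instance, at w:
  At w: \Diamond (p \lor r) is true, p is true, so \Diamond (p \lor r) \land p is true.
    At w: \Diamond (p \lor r) requires p \lor r at some successor in {u, v, z}.
      p \lor r holds at u, so \Diamond (p \lor r) is true at w.
Satisfying worlds: {u, v, w, x, y}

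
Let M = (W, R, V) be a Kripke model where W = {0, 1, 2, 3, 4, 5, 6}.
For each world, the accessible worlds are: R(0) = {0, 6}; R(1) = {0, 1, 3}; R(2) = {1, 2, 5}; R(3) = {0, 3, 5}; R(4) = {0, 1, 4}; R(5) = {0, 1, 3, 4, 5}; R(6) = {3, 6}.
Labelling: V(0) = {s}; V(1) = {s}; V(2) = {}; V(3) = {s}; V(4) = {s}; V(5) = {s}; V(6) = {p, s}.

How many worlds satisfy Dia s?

7

Let φ = Dia s. Evaluate φ at each world:
  0 (successors {0, 6}): φ is true.
  1 (successors {0, 1, 3}): φ is true.
  2 (successors {1, 2, 5}): φ is true.
  3 (successors {0, 3, 5}): φ is true.
  4 (successors {0, 1, 4}): φ is true.
  5 (successors {0, 1, 3, 4, 5}): φ is true.
  6 (successors {3, 6}): φ is true.
For instance, at 1:
  At 1: Dia s requires s at some successor in {0, 1, 3}.
    s holds at 0, so Dia s is true at 1.
Satisfying worlds: {0, 1, 2, 3, 4, 5, 6}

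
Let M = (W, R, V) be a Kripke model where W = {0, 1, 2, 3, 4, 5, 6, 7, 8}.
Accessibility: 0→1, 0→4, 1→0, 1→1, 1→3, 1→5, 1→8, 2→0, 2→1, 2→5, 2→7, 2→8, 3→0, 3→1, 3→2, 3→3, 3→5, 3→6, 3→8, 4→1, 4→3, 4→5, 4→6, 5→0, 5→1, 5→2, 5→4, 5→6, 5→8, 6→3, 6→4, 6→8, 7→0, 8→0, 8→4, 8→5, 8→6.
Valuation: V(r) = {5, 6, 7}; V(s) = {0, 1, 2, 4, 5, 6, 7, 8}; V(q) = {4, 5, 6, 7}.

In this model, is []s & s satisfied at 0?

At 0: []s is true, s is true, so []s & s is true.
  At 0: []s requires s at every successor {1, 4}.
    At 1: s is true.
    At 4: s is true.
  So []s is true at 0.

Yes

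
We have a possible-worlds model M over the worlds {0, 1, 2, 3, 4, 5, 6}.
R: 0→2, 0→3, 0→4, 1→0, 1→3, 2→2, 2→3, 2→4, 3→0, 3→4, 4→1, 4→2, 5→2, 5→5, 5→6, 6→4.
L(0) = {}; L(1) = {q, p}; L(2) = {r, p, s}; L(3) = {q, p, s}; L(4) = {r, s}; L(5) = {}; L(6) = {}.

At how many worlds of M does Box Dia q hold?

3

Let φ = Box Dia q. Evaluate φ at each world:
  0 (successors {2, 3, 4}): φ is false.
  1 (successors {0, 3}): φ is false.
  2 (successors {2, 3, 4}): φ is false.
  3 (successors {0, 4}): φ is true.
  4 (successors {1, 2}): φ is true.
  5 (successors {2, 5, 6}): φ is false.
  6 (successors {4}): φ is true.
For instance, at 1:
  At 1: Box Dia q requires Dia q at every successor {0, 3}.
    Dia q fails at 3, so Box Dia q is false at 1.
      At 3: Dia q requires q at some successor in {0, 4}.
        At 0: q is false.
        At 4: q is false.
      So Dia q is false at 3.
Satisfying worlds: {3, 4, 6}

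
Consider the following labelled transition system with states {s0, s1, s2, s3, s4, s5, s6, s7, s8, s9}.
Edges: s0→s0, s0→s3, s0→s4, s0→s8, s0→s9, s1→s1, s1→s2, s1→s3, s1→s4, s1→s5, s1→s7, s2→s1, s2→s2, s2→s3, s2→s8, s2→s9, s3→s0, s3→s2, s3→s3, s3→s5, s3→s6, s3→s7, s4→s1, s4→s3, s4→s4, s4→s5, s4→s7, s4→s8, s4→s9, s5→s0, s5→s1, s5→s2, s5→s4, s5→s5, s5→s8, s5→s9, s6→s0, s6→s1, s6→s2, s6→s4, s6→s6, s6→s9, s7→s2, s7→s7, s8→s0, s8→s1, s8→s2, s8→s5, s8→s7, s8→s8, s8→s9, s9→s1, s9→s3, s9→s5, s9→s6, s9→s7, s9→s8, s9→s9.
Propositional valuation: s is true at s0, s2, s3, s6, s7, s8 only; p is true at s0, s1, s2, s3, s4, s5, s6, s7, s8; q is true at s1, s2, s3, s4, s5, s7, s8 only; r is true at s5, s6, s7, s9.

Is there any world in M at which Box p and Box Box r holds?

Let φ = Box p and Box Box r. Evaluate φ at each world:
  s0 (successors {s0, s3, s4, s8, s9}): φ is false.
  s1 (successors {s1, s2, s3, s4, s5, s7}): φ is false.
  s2 (successors {s1, s2, s3, s8, s9}): φ is false.
  s3 (successors {s0, s2, s3, s5, s6, s7}): φ is false.
  s4 (successors {s1, s3, s4, s5, s7, s8, s9}): φ is false.
  s5 (successors {s0, s1, s2, s4, s5, s8, s9}): φ is false.
  s6 (successors {s0, s1, s2, s4, s6, s9}): φ is false.
  s7 (successors {s2, s7}): φ is false.
  s8 (successors {s0, s1, s2, s5, s7, s8, s9}): φ is false.
  s9 (successors {s1, s3, s5, s6, s7, s8, s9}): φ is false.
For instance, at s6:
  At s6: Box p is false, Box Box r is false, so Box p and Box Box r is false.
    At s6: Box p requires p at every successor {s0, s1, s2, s4, s6, s9}.
      p fails at s9, so Box p is false at s6.
    At s6: Box Box r requires Box r at every successor {s0, s1, s2, s4, s6, s9}.
      Box r fails at s0, so Box Box r is false at s6.

No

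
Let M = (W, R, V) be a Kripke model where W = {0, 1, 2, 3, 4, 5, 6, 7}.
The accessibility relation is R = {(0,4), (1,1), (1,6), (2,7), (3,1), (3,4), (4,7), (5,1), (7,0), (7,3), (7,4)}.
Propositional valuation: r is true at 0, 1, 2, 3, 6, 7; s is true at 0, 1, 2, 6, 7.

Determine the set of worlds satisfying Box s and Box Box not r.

Let φ = Box s and Box Box not r. Evaluate φ at each world:
  0 (successors {4}): φ is false.
  1 (successors {1, 6}): φ is false.
  2 (successors {7}): φ is false.
  3 (successors {1, 4}): φ is false.
  4 (successors {7}): φ is false.
  5 (successors {1}): φ is false.
  6 (successors ∅): φ is true.
  7 (successors {0, 3, 4}): φ is false.
For instance, at 7:
  At 7: Box s is false, Box Box not r is false, so Box s and Box Box not r is false.
    At 7: Box s requires s at every successor {0, 3, 4}.
      s fails at 3, so Box s is false at 7.
    At 7: Box Box not r requires Box not r at every successor {0, 3, 4}.
      Box not r fails at 3, so Box Box not r is false at 7.
Satisfying worlds: {6}

6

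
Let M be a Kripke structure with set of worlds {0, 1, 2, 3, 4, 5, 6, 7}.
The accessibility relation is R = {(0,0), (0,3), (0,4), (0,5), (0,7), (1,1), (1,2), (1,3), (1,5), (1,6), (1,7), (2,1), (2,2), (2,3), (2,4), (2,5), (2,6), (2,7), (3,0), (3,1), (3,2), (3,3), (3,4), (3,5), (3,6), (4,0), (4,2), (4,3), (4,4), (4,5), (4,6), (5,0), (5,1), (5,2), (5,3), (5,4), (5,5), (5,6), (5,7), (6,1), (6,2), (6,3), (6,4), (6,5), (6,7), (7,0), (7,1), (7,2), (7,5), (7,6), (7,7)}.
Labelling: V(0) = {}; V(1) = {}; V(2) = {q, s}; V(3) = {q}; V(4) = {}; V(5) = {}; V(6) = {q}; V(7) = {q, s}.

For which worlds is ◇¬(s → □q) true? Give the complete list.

0, 1, 2, 3, 4, 5, 6, 7

Recall that □ψ holds at a world iff ψ holds at every accessible world, and ◇ψ holds iff ψ holds at some accessible world.
Let φ = ◇¬(s → □q). Evaluate φ at each world:
  0 (successors {0, 3, 4, 5, 7}): φ is true.
  1 (successors {1, 2, 3, 5, 6, 7}): φ is true.
  2 (successors {1, 2, 3, 4, 5, 6, 7}): φ is true.
  3 (successors {0, 1, 2, 3, 4, 5, 6}): φ is true.
  4 (successors {0, 2, 3, 4, 5, 6}): φ is true.
  5 (successors {0, 1, 2, 3, 4, 5, 6, 7}): φ is true.
  6 (successors {1, 2, 3, 4, 5, 7}): φ is true.
  7 (successors {0, 1, 2, 5, 6, 7}): φ is true.
For instance, at 0:
  At 0: ◇¬(s → □q) requires ¬(s → □q) at some successor in {0, 3, 4, 5, 7}.
    ¬(s → □q) holds at 7, so ◇¬(s → □q) is true at 0.
      At 7: s → □q is false, so ¬(s → □q) is true.
Satisfying worlds: {0, 1, 2, 3, 4, 5, 6, 7}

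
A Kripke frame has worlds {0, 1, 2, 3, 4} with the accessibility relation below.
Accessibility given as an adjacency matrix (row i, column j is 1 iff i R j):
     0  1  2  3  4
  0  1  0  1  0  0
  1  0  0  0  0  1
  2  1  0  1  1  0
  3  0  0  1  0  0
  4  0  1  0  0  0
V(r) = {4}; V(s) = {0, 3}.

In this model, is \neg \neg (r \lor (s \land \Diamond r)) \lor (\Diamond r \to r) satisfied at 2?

Yes

Recall that \Diamond ψ holds at a world iff ψ holds at some accessible world.
At 2: \neg \neg (r \lor (s \land \Diamond r)) is false, \Diamond r \to r is true, so \neg \neg (r \lor (s \land \Diamond r)) \lor (\Diamond r \to r) is true.
  At 2: \neg (r \lor (s \land \Diamond r)) is true, so \neg \neg (r \lor (s \land \Diamond r)) is false.
    At 2: r \lor (s \land \Diamond r) is false, so \neg (r \lor (s \land \Diamond r)) is true.
      At 2: r is false, s \land \Diamond r is false, so r \lor (s \land \Diamond r) is false.
  At 2: \Diamond r is false, r is false, so \Diamond r \to r is true.
    At 2: \Diamond r requires r at some successor in {0, 2, 3}.
      At 0: r is false.
      At 2: r is false.
      At 3: r is false.
    So \Diamond r is false at 2.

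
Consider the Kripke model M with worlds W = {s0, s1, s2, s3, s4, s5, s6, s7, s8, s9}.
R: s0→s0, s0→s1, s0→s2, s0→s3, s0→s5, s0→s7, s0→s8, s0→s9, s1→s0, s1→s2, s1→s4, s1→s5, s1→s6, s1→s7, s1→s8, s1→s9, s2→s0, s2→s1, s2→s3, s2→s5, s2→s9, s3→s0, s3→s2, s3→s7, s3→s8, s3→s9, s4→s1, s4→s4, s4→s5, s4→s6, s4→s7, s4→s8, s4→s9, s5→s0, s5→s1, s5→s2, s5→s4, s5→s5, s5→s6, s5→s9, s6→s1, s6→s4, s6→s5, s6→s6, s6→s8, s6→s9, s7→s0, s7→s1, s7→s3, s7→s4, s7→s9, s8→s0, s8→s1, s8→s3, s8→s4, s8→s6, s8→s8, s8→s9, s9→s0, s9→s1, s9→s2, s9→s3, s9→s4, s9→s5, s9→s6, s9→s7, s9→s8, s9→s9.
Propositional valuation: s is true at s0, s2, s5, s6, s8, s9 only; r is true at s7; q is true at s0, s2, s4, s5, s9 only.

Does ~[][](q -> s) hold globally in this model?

Yes

Recall that []ψ holds at a world iff ψ holds at every accessible world, and <>ψ holds iff ψ holds at some accessible world.
Let φ = ~[][](q -> s). Evaluate φ at each world:
  s0 (successors {s0, s1, s2, s3, s5, s7, s8, s9}): φ is true.
  s1 (successors {s0, s2, s4, s5, s6, s7, s8, s9}): φ is true.
  s2 (successors {s0, s1, s3, s5, s9}): φ is true.
  s3 (successors {s0, s2, s7, s8, s9}): φ is true.
  s4 (successors {s1, s4, s5, s6, s7, s8, s9}): φ is true.
  s5 (successors {s0, s1, s2, s4, s5, s6, s9}): φ is true.
  s6 (successors {s1, s4, s5, s6, s8, s9}): φ is true.
  s7 (successors {s0, s1, s3, s4, s9}): φ is true.
  s8 (successors {s0, s1, s3, s4, s6, s8, s9}): φ is true.
  s9 (successors {s0, s1, s2, s3, s4, s5, s6, s7, s8, s9}): φ is true.
For instance, at s1:
  At s1: [][](q -> s) is false, so ~[][](q -> s) is true.
    At s1: [][](q -> s) requires [](q -> s) at every successor {s0, s2, s4, s5, s6, s7, s8, s9}.
      [](q -> s) fails at s4, so [][](q -> s) is false at s1.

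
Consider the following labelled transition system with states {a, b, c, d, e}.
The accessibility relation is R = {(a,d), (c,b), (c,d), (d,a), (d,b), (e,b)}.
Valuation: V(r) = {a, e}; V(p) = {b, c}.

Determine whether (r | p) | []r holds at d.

No

Recall that []ψ holds at a world iff ψ holds at every accessible world, and <>ψ holds iff ψ holds at some accessible world.
At d: r | p is false, []r is false, so (r | p) | []r is false.
  At d: []r requires r at every successor {a, b}.
    r fails at b, so []r is false at d.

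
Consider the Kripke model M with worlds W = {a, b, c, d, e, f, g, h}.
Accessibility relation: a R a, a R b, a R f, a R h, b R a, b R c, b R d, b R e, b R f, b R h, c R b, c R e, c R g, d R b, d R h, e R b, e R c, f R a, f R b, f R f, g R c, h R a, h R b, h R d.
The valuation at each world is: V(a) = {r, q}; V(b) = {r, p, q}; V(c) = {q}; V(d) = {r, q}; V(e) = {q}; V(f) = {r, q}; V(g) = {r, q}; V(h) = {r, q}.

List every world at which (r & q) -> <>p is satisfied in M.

Let φ = (r & q) -> <>p. Evaluate φ at each world:
  a (successors {a, b, f, h}): φ is true.
  b (successors {a, c, d, e, f, h}): φ is false.
  c (successors {b, e, g}): φ is true.
  d (successors {b, h}): φ is true.
  e (successors {b, c}): φ is true.
  f (successors {a, b, f}): φ is true.
  g (successors {c}): φ is false.
  h (successors {a, b, d}): φ is true.
For instance, at c:
  At c: r & q is false, <>p is true, so (r & q) -> <>p is true.
    At c: <>p requires p at some successor in {b, e, g}.
      p holds at b, so <>p is true at c.
Satisfying worlds: {a, c, d, e, f, h}

a, c, d, e, f, h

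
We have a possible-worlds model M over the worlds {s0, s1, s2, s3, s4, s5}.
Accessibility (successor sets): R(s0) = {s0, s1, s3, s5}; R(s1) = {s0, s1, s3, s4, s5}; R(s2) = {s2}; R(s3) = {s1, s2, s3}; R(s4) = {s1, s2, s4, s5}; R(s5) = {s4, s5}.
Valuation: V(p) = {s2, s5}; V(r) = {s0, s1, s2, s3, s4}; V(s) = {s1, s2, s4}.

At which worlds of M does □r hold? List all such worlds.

s2, s3

Recall that □ψ holds at a world iff ψ holds at every accessible world, and ◇ψ holds iff ψ holds at some accessible world.
Let φ = □r. Evaluate φ at each world:
  s0 (successors {s0, s1, s3, s5}): φ is false.
  s1 (successors {s0, s1, s3, s4, s5}): φ is false.
  s2 (successors {s2}): φ is true.
  s3 (successors {s1, s2, s3}): φ is true.
  s4 (successors {s1, s2, s4, s5}): φ is false.
  s5 (successors {s4, s5}): φ is false.
For instance, at s1:
  At s1: □r requires r at every successor {s0, s1, s3, s4, s5}.
    r fails at s5, so □r is false at s1.
Satisfying worlds: {s2, s3}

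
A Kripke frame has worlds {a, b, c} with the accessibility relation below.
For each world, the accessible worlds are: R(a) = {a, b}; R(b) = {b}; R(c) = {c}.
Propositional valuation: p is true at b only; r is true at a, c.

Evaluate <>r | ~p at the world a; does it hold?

Recall that <>ψ holds at a world iff ψ holds at some accessible world.
At a: <>r is true, ~p is true, so <>r | ~p is true.
  At a: <>r requires r at some successor in {a, b}.
    r holds at a, so <>r is true at a.

Yes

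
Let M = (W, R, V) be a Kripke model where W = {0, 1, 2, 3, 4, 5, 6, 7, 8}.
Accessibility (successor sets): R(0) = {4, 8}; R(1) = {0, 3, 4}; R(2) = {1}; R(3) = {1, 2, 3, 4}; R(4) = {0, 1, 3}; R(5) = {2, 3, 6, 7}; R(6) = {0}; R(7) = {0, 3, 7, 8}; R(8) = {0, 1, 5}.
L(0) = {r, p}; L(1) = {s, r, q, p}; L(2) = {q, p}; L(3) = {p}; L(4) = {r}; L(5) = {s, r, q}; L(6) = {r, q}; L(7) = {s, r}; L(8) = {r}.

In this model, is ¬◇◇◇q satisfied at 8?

At 8: ◇◇◇q is true, so ¬◇◇◇q is false.
  At 8: ◇◇◇q requires ◇◇q at some successor in {0, 1, 5}.
    ◇◇q holds at 0, so ◇◇◇q is true at 8.
      At 0: ◇◇q requires ◇q at some successor in {4, 8}.
        ◇q holds at 4, so ◇◇q is true at 0.

No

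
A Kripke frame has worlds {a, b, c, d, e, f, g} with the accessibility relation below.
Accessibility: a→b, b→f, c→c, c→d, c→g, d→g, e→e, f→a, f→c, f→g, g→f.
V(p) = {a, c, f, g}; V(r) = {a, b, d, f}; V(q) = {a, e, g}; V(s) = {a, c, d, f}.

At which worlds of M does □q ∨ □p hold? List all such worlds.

Let φ = □q ∨ □p. Evaluate φ at each world:
  a (successors {b}): φ is false.
  b (successors {f}): φ is true.
  c (successors {c, d, g}): φ is false.
  d (successors {g}): φ is true.
  e (successors {e}): φ is true.
  f (successors {a, c, g}): φ is true.
  g (successors {f}): φ is true.
For instance, at b:
  At b: □q is false, □p is true, so □q ∨ □p is true.
    At b: □q requires q at every successor {f}.
      q fails at f, so □q is false at b.
    At b: □p requires p at every successor {f}.
      At f: p is true.
    So □p is true at b.
Satisfying worlds: {b, d, e, f, g}

b, d, e, f, g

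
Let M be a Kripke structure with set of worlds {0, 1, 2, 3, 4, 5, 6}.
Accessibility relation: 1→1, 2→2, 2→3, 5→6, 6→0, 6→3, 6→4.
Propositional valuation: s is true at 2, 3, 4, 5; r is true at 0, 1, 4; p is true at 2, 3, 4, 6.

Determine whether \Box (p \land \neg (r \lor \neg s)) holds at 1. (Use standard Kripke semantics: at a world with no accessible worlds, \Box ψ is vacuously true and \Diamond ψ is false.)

At 1: \Box (p \land \neg (r \lor \neg s)) requires p \land \neg (r \lor \neg s) at every successor {1}.
  p \land \neg (r \lor \neg s) fails at 1, so \Box (p \land \neg (r \lor \neg s)) is false at 1.

No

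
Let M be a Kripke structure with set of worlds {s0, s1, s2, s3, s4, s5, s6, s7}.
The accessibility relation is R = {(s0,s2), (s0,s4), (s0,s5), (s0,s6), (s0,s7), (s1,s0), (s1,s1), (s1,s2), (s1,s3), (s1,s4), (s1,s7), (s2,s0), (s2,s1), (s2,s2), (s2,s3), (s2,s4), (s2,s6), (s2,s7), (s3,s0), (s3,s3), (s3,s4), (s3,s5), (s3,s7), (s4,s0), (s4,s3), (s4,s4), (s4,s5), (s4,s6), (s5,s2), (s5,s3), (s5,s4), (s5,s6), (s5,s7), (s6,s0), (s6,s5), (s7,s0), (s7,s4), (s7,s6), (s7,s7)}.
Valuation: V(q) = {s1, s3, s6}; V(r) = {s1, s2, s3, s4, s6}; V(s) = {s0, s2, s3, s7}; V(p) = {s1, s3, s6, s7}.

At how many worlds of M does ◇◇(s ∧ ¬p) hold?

8

Let φ = ◇◇(s ∧ ¬p). Evaluate φ at each world:
  s0 (successors {s2, s4, s5, s6, s7}): φ is true.
  s1 (successors {s0, s1, s2, s3, s4, s7}): φ is true.
  s2 (successors {s0, s1, s2, s3, s4, s6, s7}): φ is true.
  s3 (successors {s0, s3, s4, s5, s7}): φ is true.
  s4 (successors {s0, s3, s4, s5, s6}): φ is true.
  s5 (successors {s2, s3, s4, s6, s7}): φ is true.
  s6 (successors {s0, s5}): φ is true.
  s7 (successors {s0, s4, s6, s7}): φ is true.
For instance, at s4:
  At s4: ◇◇(s ∧ ¬p) requires ◇(s ∧ ¬p) at some successor in {s0, s3, s4, s5, s6}.
    ◇(s ∧ ¬p) holds at s0, so ◇◇(s ∧ ¬p) is true at s4.
      At s0: ◇(s ∧ ¬p) requires s ∧ ¬p at some successor in {s2, s4, s5, s6, s7}.
        s ∧ ¬p holds at s2, so ◇(s ∧ ¬p) is true at s0.
Satisfying worlds: {s0, s1, s2, s3, s4, s5, s6, s7}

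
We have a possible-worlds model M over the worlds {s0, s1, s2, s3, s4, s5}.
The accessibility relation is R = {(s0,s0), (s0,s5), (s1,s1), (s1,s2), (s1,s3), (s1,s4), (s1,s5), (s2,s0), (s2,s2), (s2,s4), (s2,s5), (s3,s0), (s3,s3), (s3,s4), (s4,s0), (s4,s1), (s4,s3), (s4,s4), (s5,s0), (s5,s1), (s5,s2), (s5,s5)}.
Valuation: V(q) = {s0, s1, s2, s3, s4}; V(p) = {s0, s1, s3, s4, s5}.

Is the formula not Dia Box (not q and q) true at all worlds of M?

Recall that Box ψ holds at a world iff ψ holds at every accessible world, and Dia ψ holds iff ψ holds at some accessible world.
Let φ = not Dia Box (not q and q). Evaluate φ at each world:
  s0 (successors {s0, s5}): φ is true.
  s1 (successors {s1, s2, s3, s4, s5}): φ is true.
  s2 (successors {s0, s2, s4, s5}): φ is true.
  s3 (successors {s0, s3, s4}): φ is true.
  s4 (successors {s0, s1, s3, s4}): φ is true.
  s5 (successors {s0, s1, s2, s5}): φ is true.
For instance, at s0:
  At s0: Dia Box (not q and q) is false, so not Dia Box (not q and q) is true.
    At s0: Dia Box (not q and q) requires Box (not q and q) at some successor in {s0, s5}.
      At s0: Box (not q and q) is false.
      At s5: Box (not q and q) is false.
    So Dia Box (not q and q) is false at s0.

Yes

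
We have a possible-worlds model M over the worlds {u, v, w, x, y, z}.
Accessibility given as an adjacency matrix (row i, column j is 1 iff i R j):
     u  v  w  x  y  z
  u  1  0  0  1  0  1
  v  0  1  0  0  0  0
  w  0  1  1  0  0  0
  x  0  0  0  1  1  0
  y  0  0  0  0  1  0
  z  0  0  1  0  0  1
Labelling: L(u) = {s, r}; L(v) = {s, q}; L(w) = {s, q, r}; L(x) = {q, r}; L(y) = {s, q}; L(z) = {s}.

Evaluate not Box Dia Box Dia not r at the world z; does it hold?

No

At z: Box Dia Box Dia not r is true, so not Box Dia Box Dia not r is false.
  At z: Box Dia Box Dia not r requires Dia Box Dia not r at every successor {w, z}.
      At w: Dia Box Dia not r requires Box Dia not r at some successor in {v, w}.
        Box Dia not r holds at v, so Dia Box Dia not r is true at w.
      At z: Dia Box Dia not r requires Box Dia not r at some successor in {w, z}.
        Box Dia not r holds at w, so Dia Box Dia not r is true at z.
  So Box Dia Box Dia not r is true at z.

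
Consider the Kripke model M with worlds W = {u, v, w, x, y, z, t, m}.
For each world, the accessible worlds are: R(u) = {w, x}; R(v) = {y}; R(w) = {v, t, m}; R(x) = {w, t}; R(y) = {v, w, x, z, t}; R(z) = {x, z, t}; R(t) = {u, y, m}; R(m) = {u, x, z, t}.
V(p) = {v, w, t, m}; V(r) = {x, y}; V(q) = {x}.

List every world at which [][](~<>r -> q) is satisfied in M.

Let φ = [][](~<>r -> q). Evaluate φ at each world:
  u (successors {w, x}): φ is false.
  v (successors {y}): φ is false.
  w (successors {v, t, m}): φ is true.
  x (successors {w, t}): φ is true.
  y (successors {v, w, x, z, t}): φ is false.
  z (successors {x, z, t}): φ is false.
  t (successors {u, y, m}): φ is false.
  m (successors {u, x, z, t}): φ is false.
For instance, at t:
  At t: [][](~<>r -> q) requires [](~<>r -> q) at every successor {u, y, m}.
    [](~<>r -> q) fails at u, so [][](~<>r -> q) is false at t.
      At u: [](~<>r -> q) requires ~<>r -> q at every successor {w, x}.
        ~<>r -> q fails at w, so [](~<>r -> q) is false at u.
Satisfying worlds: {w, x}

w, x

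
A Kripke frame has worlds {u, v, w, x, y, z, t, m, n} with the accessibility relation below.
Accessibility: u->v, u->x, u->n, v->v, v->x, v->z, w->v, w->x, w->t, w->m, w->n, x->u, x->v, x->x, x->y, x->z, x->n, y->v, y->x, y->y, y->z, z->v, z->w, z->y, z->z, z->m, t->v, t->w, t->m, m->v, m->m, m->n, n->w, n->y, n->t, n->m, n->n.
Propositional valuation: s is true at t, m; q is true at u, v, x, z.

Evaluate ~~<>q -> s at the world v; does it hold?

No

At v: ~~<>q is true, s is false, so ~~<>q -> s is false.
  At v: ~<>q is false, so ~~<>q is true.
    At v: <>q is true, so ~<>q is false.
      At v: <>q requires q at some successor in {v, x, z}.
        q holds at v, so <>q is true at v.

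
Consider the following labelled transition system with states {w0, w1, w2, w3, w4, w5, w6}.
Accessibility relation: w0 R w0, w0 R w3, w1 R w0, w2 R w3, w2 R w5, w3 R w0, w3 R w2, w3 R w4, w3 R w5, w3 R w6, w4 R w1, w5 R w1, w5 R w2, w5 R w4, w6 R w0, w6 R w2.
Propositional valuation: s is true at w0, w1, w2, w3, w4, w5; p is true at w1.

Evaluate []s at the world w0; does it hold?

Recall that []ψ holds at a world iff ψ holds at every accessible world, and <>ψ holds iff ψ holds at some accessible world.
At w0: []s requires s at every successor {w0, w3}.
  At w0: s is true.
  At w3: s is true.
So []s is true at w0.

Yes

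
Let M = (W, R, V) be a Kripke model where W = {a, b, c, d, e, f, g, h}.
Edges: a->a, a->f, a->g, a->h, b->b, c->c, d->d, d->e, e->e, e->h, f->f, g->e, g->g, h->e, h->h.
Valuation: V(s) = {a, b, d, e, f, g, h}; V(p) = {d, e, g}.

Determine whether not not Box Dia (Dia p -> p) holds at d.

Recall that Box ψ holds at a world iff ψ holds at every accessible world, and Dia ψ holds iff ψ holds at some accessible world.
At d: not Box Dia (Dia p -> p) is false, so not not Box Dia (Dia p -> p) is true.
  At d: Box Dia (Dia p -> p) is true, so not Box Dia (Dia p -> p) is false.
    At d: Box Dia (Dia p -> p) requires Dia (Dia p -> p) at every successor {d, e}.
      At d: Dia (Dia p -> p) is true.
      At e: Dia (Dia p -> p) is true.
    So Box Dia (Dia p -> p) is true at d.

Yes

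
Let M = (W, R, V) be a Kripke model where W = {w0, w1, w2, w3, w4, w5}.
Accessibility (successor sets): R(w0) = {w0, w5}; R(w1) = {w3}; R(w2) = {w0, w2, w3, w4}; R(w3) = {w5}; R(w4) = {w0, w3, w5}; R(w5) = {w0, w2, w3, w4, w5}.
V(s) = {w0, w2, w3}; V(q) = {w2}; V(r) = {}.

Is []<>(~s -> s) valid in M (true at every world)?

No

Let φ = []<>(~s -> s). Evaluate φ at each world:
  w0 (successors {w0, w5}): φ is true.
  w1 (successors {w3}): φ is false.
  w2 (successors {w0, w2, w3, w4}): φ is false.
  w3 (successors {w5}): φ is true.
  w4 (successors {w0, w3, w5}): φ is false.
  w5 (successors {w0, w2, w3, w4, w5}): φ is false.
Detail at w1 (counterexample):
  At w1: []<>(~s -> s) requires <>(~s -> s) at every successor {w3}.
    <>(~s -> s) fails at w3, so []<>(~s -> s) is false at w1.
      At w3: <>(~s -> s) requires ~s -> s at some successor in {w5}.
        At w5: ~s -> s is false.
      So <>(~s -> s) is false at w3.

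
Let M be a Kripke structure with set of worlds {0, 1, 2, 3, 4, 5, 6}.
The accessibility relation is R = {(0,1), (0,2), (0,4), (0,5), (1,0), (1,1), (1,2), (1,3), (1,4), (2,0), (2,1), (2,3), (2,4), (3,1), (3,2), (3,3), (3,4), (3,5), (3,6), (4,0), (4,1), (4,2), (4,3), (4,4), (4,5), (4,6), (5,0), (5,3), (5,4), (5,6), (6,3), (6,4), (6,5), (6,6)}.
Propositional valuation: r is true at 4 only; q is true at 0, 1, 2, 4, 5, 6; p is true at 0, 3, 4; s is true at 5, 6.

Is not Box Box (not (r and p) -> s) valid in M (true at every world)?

Let φ = not Box Box (not (r and p) -> s). Evaluate φ at each world:
  0 (successors {1, 2, 4, 5}): φ is true.
  1 (successors {0, 1, 2, 3, 4}): φ is true.
  2 (successors {0, 1, 3, 4}): φ is true.
  3 (successors {1, 2, 3, 4, 5, 6}): φ is true.
  4 (successors {0, 1, 2, 3, 4, 5, 6}): φ is true.
  5 (successors {0, 3, 4, 6}): φ is true.
  6 (successors {3, 4, 5, 6}): φ is true.
For instance, at 5:
  At 5: Box Box (not (r and p) -> s) is false, so not Box Box (not (r and p) -> s) is true.
    At 5: Box Box (not (r and p) -> s) requires Box (not (r and p) -> s) at every successor {0, 3, 4, 6}.
      Box (not (r and p) -> s) fails at 0, so Box Box (not (r and p) -> s) is false at 5.

Yes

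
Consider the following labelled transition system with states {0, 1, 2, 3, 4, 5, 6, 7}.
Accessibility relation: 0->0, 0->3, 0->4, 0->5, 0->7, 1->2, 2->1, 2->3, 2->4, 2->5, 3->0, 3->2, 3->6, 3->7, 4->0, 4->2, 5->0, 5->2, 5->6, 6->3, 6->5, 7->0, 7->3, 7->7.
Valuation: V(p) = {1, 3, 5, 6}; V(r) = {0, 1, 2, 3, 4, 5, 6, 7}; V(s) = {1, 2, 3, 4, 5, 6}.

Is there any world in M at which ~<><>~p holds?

No

Let φ = ~<><>~p. Evaluate φ at each world:
  0 (successors {0, 3, 4, 5, 7}): φ is false.
  1 (successors {2}): φ is false.
  2 (successors {1, 3, 4, 5}): φ is false.
  3 (successors {0, 2, 6, 7}): φ is false.
  4 (successors {0, 2}): φ is false.
  5 (successors {0, 2, 6}): φ is false.
  6 (successors {3, 5}): φ is false.
  7 (successors {0, 3, 7}): φ is false.
For instance, at 1:
  At 1: <><>~p is true, so ~<><>~p is false.
    At 1: <><>~p requires <>~p at some successor in {2}.
      <>~p holds at 2, so <><>~p is true at 1.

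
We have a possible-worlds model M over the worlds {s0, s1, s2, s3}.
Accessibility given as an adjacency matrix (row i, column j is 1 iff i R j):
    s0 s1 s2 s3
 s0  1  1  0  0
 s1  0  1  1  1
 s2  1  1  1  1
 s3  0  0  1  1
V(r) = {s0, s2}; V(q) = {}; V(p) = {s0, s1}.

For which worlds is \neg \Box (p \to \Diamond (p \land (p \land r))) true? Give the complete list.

Let φ = \neg \Box (p \to \Diamond (p \land (p \land r))). Evaluate φ at each world:
  s0 (successors {s0, s1}): φ is true.
  s1 (successors {s1, s2, s3}): φ is true.
  s2 (successors {s0, s1, s2, s3}): φ is true.
  s3 (successors {s2, s3}): φ is false.
For instance, at s1:
  At s1: \Box (p \to \Diamond (p \land (p \land r))) is false, so \neg \Box (p \to \Diamond (p \land (p \land r))) is true.
    At s1: \Box (p \to \Diamond (p \land (p \land r))) requires p \to \Diamond (p \land (p \land r)) at every successor {s1, s2, s3}.
      p \to \Diamond (p \land (p \land r)) fails at s1, so \Box (p \to \Diamond (p \land (p \land r))) is false at s1.
Satisfying worlds: {s0, s1, s2}

s0, s1, s2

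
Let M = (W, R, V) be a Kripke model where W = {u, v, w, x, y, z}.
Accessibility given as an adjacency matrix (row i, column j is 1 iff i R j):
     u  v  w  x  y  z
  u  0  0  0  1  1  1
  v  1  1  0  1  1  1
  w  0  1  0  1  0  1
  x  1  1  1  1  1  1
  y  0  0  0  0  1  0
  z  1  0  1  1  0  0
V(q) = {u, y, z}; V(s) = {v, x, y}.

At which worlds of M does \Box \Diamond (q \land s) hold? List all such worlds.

y

Let φ = \Box \Diamond (q \land s). Evaluate φ at each world:
  u (successors {x, y, z}): φ is false.
  v (successors {u, v, x, y, z}): φ is false.
  w (successors {v, x, z}): φ is false.
  x (successors {u, v, w, x, y, z}): φ is false.
  y (successors {y}): φ is true.
  z (successors {u, w, x}): φ is false.
For instance, at y:
  At y: \Box \Diamond (q \land s) requires \Diamond (q \land s) at every successor {y}.
      At y: \Diamond (q \land s) requires q \land s at some successor in {y}.
        q \land s holds at y, so \Diamond (q \land s) is true at y.
  So \Box \Diamond (q \land s) is true at y.
Satisfying worlds: {y}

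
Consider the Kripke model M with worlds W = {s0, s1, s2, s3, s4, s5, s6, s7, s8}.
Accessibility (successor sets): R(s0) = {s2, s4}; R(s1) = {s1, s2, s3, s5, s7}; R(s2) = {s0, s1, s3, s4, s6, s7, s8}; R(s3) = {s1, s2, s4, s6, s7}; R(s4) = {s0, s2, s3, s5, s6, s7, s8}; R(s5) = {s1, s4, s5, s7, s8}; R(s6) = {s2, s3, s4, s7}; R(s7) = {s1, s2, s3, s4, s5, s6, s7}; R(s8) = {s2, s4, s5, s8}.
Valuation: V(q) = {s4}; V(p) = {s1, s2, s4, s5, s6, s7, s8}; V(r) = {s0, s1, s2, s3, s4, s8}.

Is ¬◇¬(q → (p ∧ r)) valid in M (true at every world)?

Yes

Let φ = ¬◇¬(q → (p ∧ r)). Evaluate φ at each world:
  s0 (successors {s2, s4}): φ is true.
  s1 (successors {s1, s2, s3, s5, s7}): φ is true.
  s2 (successors {s0, s1, s3, s4, s6, s7, s8}): φ is true.
  s3 (successors {s1, s2, s4, s6, s7}): φ is true.
  s4 (successors {s0, s2, s3, s5, s6, s7, s8}): φ is true.
  s5 (successors {s1, s4, s5, s7, s8}): φ is true.
  s6 (successors {s2, s3, s4, s7}): φ is true.
  s7 (successors {s1, s2, s3, s4, s5, s6, s7}): φ is true.
  s8 (successors {s2, s4, s5, s8}): φ is true.
For instance, at s5:
  At s5: ◇¬(q → (p ∧ r)) is false, so ¬◇¬(q → (p ∧ r)) is true.
    At s5: ◇¬(q → (p ∧ r)) requires ¬(q → (p ∧ r)) at some successor in {s1, s4, s5, s7, s8}.
      At s1: ¬(q → (p ∧ r)) is false.
      At s4: ¬(q → (p ∧ r)) is false.
      At s5: ¬(q → (p ∧ r)) is false.
      At s7: ¬(q → (p ∧ r)) is false.
      At s8: ¬(q → (p ∧ r)) is false.
    So ◇¬(q → (p ∧ r)) is false at s5.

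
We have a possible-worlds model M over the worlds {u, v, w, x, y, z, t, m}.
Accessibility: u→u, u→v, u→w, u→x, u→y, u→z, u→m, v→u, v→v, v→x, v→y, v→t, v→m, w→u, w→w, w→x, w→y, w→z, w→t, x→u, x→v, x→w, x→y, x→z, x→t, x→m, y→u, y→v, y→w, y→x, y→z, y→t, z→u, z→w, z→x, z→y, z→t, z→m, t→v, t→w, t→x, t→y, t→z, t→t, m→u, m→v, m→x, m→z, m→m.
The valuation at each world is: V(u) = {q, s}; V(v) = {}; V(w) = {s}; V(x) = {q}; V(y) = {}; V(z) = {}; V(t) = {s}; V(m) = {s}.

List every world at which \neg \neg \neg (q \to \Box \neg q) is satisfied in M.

Let φ = \neg \neg \neg (q \to \Box \neg q). Evaluate φ at each world:
  u (successors {u, v, w, x, y, z, m}): φ is true.
  v (successors {u, v, x, y, t, m}): φ is false.
  w (successors {u, w, x, y, z, t}): φ is false.
  x (successors {u, v, w, y, z, t, m}): φ is true.
  y (successors {u, v, w, x, z, t}): φ is false.
  z (successors {u, w, x, y, t, m}): φ is false.
  t (successors {v, w, x, y, z, t}): φ is false.
  m (successors {u, v, x, z, m}): φ is false.
For instance, at t:
  At t: \neg \neg (q \to \Box \neg q) is true, so \neg \neg \neg (q \to \Box \neg q) is false.
    At t: \neg (q \to \Box \neg q) is false, so \neg \neg (q \to \Box \neg q) is true.
      At t: q \to \Box \neg q is true, so \neg (q \to \Box \neg q) is false.
Satisfying worlds: {u, x}

u, x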